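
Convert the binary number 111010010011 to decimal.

Sum of powers of 2 for each 1-bit:
2^0 + 2^1 + 2^4 + 2^7 + 2^9 + 2^10 + 2^11
= 1 + 2 + 16 + 128 + 512 + 1024 + 2048
= 3731



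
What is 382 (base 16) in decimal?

Expand by place value (powers of 16):
382 = 3 × 16^2 + 8 × 16^1 + 2 × 16^0
= 3 × 256 + 8 × 16 + 2 × 1
= 768 + 128 + 2
= 898



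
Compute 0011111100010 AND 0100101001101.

AND: 1 only when both bits are 1
  0011111100010
& 0100101001101
---------------
  0000101000000
Decimal: 2018 & 2381 = 320



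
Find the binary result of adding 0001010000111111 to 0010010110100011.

Add column by column from the right: bit + bit + carry-in; write the sum mod 2, carry 1 when the sum is 2 or 3.
carry:  0000100001111110
        0001010000111111
+       0010010110100011
------------------------
       00011100111100010
(the carry out of the leftmost column, 0, becomes the leading bit)
Decimal check:
  0001010000111111 = 4096 + 1024 + 32 + 16 + 8 + 4 + 2 + 1 = 5183
  0010010110100011 = 8192 + 1024 + 256 + 128 + 32 + 2 + 1 = 9635
  5183 + 9635 = 14818, and 00011100111100010 = 8192 + 4096 + 2048 + 256 + 128 + 64 + 32 + 2 = 14818 ✓



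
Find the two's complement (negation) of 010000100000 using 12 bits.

Original: 010000100000
Step 1 - Invert all bits: 101111011111
Step 2 - Add 1: 101111100000
Verification: 010000100000 + 101111100000 = 1000000000000; discarding the end carry (carry out of the top bit) leaves the 12-bit value 000000000000, as required for x + (-x)



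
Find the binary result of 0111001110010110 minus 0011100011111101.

Method 1 - Direct subtraction (column by column from the right: bit − bit − borrow-in; if negative, add 2 and borrow 1 from the next column):
borrow: 0111000111110010
        0111001110010110
-       0011100011111101
------------------------
        0011101010011001

Method 2 - Add two's complement:
Two's complement of 0011100011111101: invert → 1100011100000010, add 1 → 1100011100000011
  0111001110010110
+ 1100011100000011
------------------
 10011101010011001  (end carry out of the top bit = 1)
Discarding the end carry: 0011101010011001
Decimal check:
  0111001110010110 = 16384 + 8192 + 4096 + 512 + 256 + 128 + 16 + 4 + 2 = 29590
  0011100011111101 = 8192 + 4096 + 2048 + 128 + 64 + 32 + 16 + 8 + 4 + 1 = 14589
  29590 - 14589 = 15001, and 0011101010011001 = 8192 + 4096 + 2048 + 512 + 128 + 16 + 8 + 1 = 15001 ✓



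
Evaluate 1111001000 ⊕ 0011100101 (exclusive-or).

XOR: 1 when bits differ
  1111001000
^ 0011100101
------------
  1100101101
Decimal: 968 ^ 229 = 813



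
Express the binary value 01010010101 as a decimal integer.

Sum of powers of 2 for each 1-bit:
2^0 + 2^2 + 2^4 + 2^7 + 2^9
= 1 + 4 + 16 + 128 + 512
= 661



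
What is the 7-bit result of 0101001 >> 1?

Original: 0101001 (decimal 41)
Shift right by 1 position
Drop the 1 low bit; fill with zero on the left
Result: 0010100 (decimal 20)
Equivalent: 41 >> 1 = 41 ÷ 2^1 = 20



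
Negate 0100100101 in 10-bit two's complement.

Original: 0100100101
Step 1 - Invert all bits: 1011011010
Step 2 - Add 1: 1011011011
Verification: 0100100101 + 1011011011 = 10000000000; discarding the end carry (carry out of the top bit) leaves the 10-bit value 0000000000, as required for x + (-x)



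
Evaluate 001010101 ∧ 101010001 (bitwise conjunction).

AND: 1 only when both bits are 1
  001010101
& 101010001
-----------
  001010001
Decimal: 85 & 337 = 81



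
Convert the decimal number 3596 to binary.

Using repeated division by 2:
3596 ÷ 2 = 1798 remainder 0
1798 ÷ 2 = 899 remainder 0
899 ÷ 2 = 449 remainder 1
449 ÷ 2 = 224 remainder 1
224 ÷ 2 = 112 remainder 0
112 ÷ 2 = 56 remainder 0
56 ÷ 2 = 28 remainder 0
28 ÷ 2 = 14 remainder 0
14 ÷ 2 = 7 remainder 0
7 ÷ 2 = 3 remainder 1
3 ÷ 2 = 1 remainder 1
1 ÷ 2 = 0 remainder 1
Reading remainders bottom to top: 111000001100



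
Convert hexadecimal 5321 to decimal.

Expand by place value (powers of 16):
5321 = 5 × 16^3 + 3 × 16^2 + 2 × 16^1 + 1 × 16^0
= 5 × 4096 + 3 × 256 + 2 × 16 + 1 × 1
= 20480 + 768 + 32 + 1
= 21281



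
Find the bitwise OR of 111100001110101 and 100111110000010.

OR: 1 when either bit is 1
  111100001110101
| 100111110000010
-----------------
  111111111110111
Decimal: 30837 | 20354 = 32759



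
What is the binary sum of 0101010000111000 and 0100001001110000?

Add column by column from the right: bit + bit + carry-in; write the sum mod 2, carry 1 when the sum is 2 or 3.
carry:  1000000011100000
        0101010000111000
+       0100001001110000
------------------------
       01001011010101000
(the carry out of the leftmost column, 0, becomes the leading bit)
Decimal check:
  0101010000111000 = 16384 + 4096 + 1024 + 32 + 16 + 8 = 21560
  0100001001110000 = 16384 + 512 + 64 + 32 + 16 = 17008
  21560 + 17008 = 38568, and 01001011010101000 = 32768 + 4096 + 1024 + 512 + 128 + 32 + 8 = 38568 ✓



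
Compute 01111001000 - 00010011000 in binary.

Method 1 - Direct subtraction (column by column from the right: bit − bit − borrow-in; if negative, add 2 and borrow 1 from the next column):
borrow: 00001100000
        01111001000
-       00010011000
-------------------
        01100110000

Method 2 - Add two's complement:
Two's complement of 00010011000: invert → 11101100111, add 1 → 11101101000
  01111001000
+ 11101101000
-------------
 101100110000  (end carry out of the top bit = 1)
Discarding the end carry: 01100110000
Decimal check:
  01111001000 = 512 + 256 + 128 + 64 + 8 = 968
  00010011000 = 128 + 16 + 8 = 152
  968 - 152 = 816, and 01100110000 = 512 + 256 + 32 + 16 = 816 ✓



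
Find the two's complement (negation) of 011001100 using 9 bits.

Original: 011001100
Step 1 - Invert all bits: 100110011
Step 2 - Add 1: 100110100
Verification: 011001100 + 100110100 = 1000000000; discarding the end carry (carry out of the top bit) leaves the 9-bit value 000000000, as required for x + (-x)



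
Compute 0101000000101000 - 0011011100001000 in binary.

Method 1 - Direct subtraction (column by column from the right: bit − bit − borrow-in; if negative, add 2 and borrow 1 from the next column):
borrow: 0111111000000000
        0101000000101000
-       0011011100001000
------------------------
        0001100100100000

Method 2 - Add two's complement:
Two's complement of 0011011100001000: invert → 1100100011110111, add 1 → 1100100011111000
  0101000000101000
+ 1100100011111000
------------------
 10001100100100000  (end carry out of the top bit = 1)
Discarding the end carry: 0001100100100000
Decimal check:
  0101000000101000 = 16384 + 4096 + 32 + 8 = 20520
  0011011100001000 = 8192 + 4096 + 1024 + 512 + 256 + 8 = 14088
  20520 - 14088 = 6432, and 0001100100100000 = 4096 + 2048 + 256 + 32 = 6432 ✓



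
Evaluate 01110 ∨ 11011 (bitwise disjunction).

OR: 1 when either bit is 1
  01110
| 11011
-------
  11111
Decimal: 14 | 27 = 31



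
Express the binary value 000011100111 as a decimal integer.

Sum of powers of 2 for each 1-bit:
2^0 + 2^1 + 2^2 + 2^5 + 2^6 + 2^7
= 1 + 2 + 4 + 32 + 64 + 128
= 231



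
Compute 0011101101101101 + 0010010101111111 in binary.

Add column by column from the right: bit + bit + carry-in; write the sum mod 2, carry 1 when the sum is 2 or 3.
carry:  0111111011111110
        0011101101101101
+       0010010101111111
------------------------
       00110000011101100
(the carry out of the leftmost column, 0, becomes the leading bit)
Decimal check:
  0011101101101101 = 8192 + 4096 + 2048 + 512 + 256 + 64 + 32 + 8 + 4 + 1 = 15213
  0010010101111111 = 8192 + 1024 + 256 + 64 + 32 + 16 + 8 + 4 + 2 + 1 = 9599
  15213 + 9599 = 24812, and 00110000011101100 = 16384 + 8192 + 128 + 64 + 32 + 8 + 4 = 24812 ✓



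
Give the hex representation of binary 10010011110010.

Group into 4-bit nibbles from right:
  0010 = 2
  0100 = 4
  1111 = F
  0010 = 2
Result: 24F2



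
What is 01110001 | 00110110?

OR: 1 when either bit is 1
  01110001
| 00110110
----------
  01110111
Decimal: 113 | 54 = 119



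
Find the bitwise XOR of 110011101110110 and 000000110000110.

XOR: 1 when bits differ
  110011101110110
^ 000000110000110
-----------------
  110011011110000
Decimal: 26486 ^ 390 = 26352



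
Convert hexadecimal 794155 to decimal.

Expand by place value (powers of 16):
794155 = 7 × 16^5 + 9 × 16^4 + 4 × 16^3 + 1 × 16^2 + 5 × 16^1 + 5 × 16^0
= 7 × 1048576 + 9 × 65536 + 4 × 4096 + 1 × 256 + 5 × 16 + 5 × 1
= 7340032 + 589824 + 16384 + 256 + 80 + 5
= 7946581



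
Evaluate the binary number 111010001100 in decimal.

Sum of powers of 2 for each 1-bit:
2^2 + 2^3 + 2^7 + 2^9 + 2^10 + 2^11
= 4 + 8 + 128 + 512 + 1024 + 2048
= 3724



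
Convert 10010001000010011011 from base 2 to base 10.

Sum of powers of 2 for each 1-bit:
2^0 + 2^1 + 2^3 + 2^4 + 2^7 + 2^12 + 2^16 + 2^19
= 1 + 2 + 8 + 16 + 128 + 4096 + 65536 + 524288
= 594075



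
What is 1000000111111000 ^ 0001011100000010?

XOR: 1 when bits differ
  1000000111111000
^ 0001011100000010
------------------
  1001011011111010
Decimal: 33272 ^ 5890 = 38650



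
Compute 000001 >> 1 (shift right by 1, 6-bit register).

Original: 000001 (decimal 1)
Shift right by 1 position
Drop the 1 low bit; fill with zero on the left
Result: 000000 (decimal 0)
Equivalent: 1 >> 1 = 1 ÷ 2^1 = 0



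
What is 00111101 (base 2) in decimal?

Sum of powers of 2 for each 1-bit:
2^0 + 2^2 + 2^3 + 2^4 + 2^5
= 1 + 4 + 8 + 16 + 32
= 61



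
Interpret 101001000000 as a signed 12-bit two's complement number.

Binary: 101001000000
Sign bit: 1 (negative)
Invert: 010110111111
Add 1:  010111000000
Magnitude: 010111000000 = 1024 + 256 + 128 + 64 = 1472
Value: -1472



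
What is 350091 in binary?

Using repeated division by 2:
350091 ÷ 2 = 175045 remainder 1
175045 ÷ 2 = 87522 remainder 1
87522 ÷ 2 = 43761 remainder 0
43761 ÷ 2 = 21880 remainder 1
21880 ÷ 2 = 10940 remainder 0
10940 ÷ 2 = 5470 remainder 0
5470 ÷ 2 = 2735 remainder 0
2735 ÷ 2 = 1367 remainder 1
1367 ÷ 2 = 683 remainder 1
683 ÷ 2 = 341 remainder 1
341 ÷ 2 = 170 remainder 1
170 ÷ 2 = 85 remainder 0
85 ÷ 2 = 42 remainder 1
42 ÷ 2 = 21 remainder 0
21 ÷ 2 = 10 remainder 1
10 ÷ 2 = 5 remainder 0
5 ÷ 2 = 2 remainder 1
2 ÷ 2 = 1 remainder 0
1 ÷ 2 = 0 remainder 1
Reading remainders bottom to top: 1010101011110001011



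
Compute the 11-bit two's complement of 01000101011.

Original: 01000101011
Step 1 - Invert all bits: 10111010100
Step 2 - Add 1: 10111010101
Verification: 01000101011 + 10111010101 = 100000000000; discarding the end carry (carry out of the top bit) leaves the 11-bit value 00000000000, as required for x + (-x)



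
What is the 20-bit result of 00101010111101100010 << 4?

Original: 00101010111101100010 (decimal 175970)
Shift left by 4 positions
Append 4 zeros on the right and drop the 4 high bits that overflow the 20-bit width
Result: 10101111011000100000 (decimal 718368)
Equivalent: 175970 << 4 = 175970 × 2^4 = 2815520, truncated to 20 bits = 718368



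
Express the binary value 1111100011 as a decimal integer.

Sum of powers of 2 for each 1-bit:
2^0 + 2^1 + 2^5 + 2^6 + 2^7 + 2^8 + 2^9
= 1 + 2 + 32 + 64 + 128 + 256 + 512
= 995



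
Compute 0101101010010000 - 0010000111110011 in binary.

Method 1 - Direct subtraction (column by column from the right: bit − bit − borrow-in; if negative, add 2 and borrow 1 from the next column):
borrow: 0100001111111110
        0101101010010000
-       0010000111110011
------------------------
        0011100010011101

Method 2 - Add two's complement:
Two's complement of 0010000111110011: invert → 1101111000001100, add 1 → 1101111000001101
  0101101010010000
+ 1101111000001101
------------------
 10011100010011101  (end carry out of the top bit = 1)
Discarding the end carry: 0011100010011101
Decimal check:
  0101101010010000 = 16384 + 4096 + 2048 + 512 + 128 + 16 = 23184
  0010000111110011 = 8192 + 256 + 128 + 64 + 32 + 16 + 2 + 1 = 8691
  23184 - 8691 = 14493, and 0011100010011101 = 8192 + 4096 + 2048 + 128 + 16 + 8 + 4 + 1 = 14493 ✓



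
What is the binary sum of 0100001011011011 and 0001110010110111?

Add column by column from the right: bit + bit + carry-in; write the sum mod 2, carry 1 when the sum is 2 or 3.
carry:  0000000111111110
        0100001011011011
+       0001110010110111
------------------------
       00101111110010010
(the carry out of the leftmost column, 0, becomes the leading bit)
Decimal check:
  0100001011011011 = 16384 + 512 + 128 + 64 + 16 + 8 + 2 + 1 = 17115
  0001110010110111 = 4096 + 2048 + 1024 + 128 + 32 + 16 + 4 + 2 + 1 = 7351
  17115 + 7351 = 24466, and 00101111110010010 = 16384 + 4096 + 2048 + 1024 + 512 + 256 + 128 + 16 + 2 = 24466 ✓



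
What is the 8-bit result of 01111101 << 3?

Original: 01111101 (decimal 125)
Shift left by 3 positions
Append 3 zeros on the right and drop the 3 high bits that overflow the 8-bit width
Result: 11101000 (decimal 232)
Equivalent: 125 << 3 = 125 × 2^3 = 1000, truncated to 8 bits = 232



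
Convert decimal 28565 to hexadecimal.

Using repeated division by 16 (digits 10–15 are A–F):
28565 ÷ 16 = 1785 remainder 5
1785 ÷ 16 = 111 remainder 9
111 ÷ 16 = 6 remainder 15 (F)
6 ÷ 16 = 0 remainder 6
Reading remainders bottom to top: 6F95



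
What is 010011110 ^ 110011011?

XOR: 1 when bits differ
  010011110
^ 110011011
-----------
  100000101
Decimal: 158 ^ 411 = 261



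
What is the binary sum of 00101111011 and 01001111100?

Add column by column from the right: bit + bit + carry-in; write the sum mod 2, carry 1 when the sum is 2 or 3.
carry:  00011110000
        00101111011
+       01001111100
-------------------
       001111110111
(the carry out of the leftmost column, 0, becomes the leading bit)
Decimal check:
  00101111011 = 256 + 64 + 32 + 16 + 8 + 2 + 1 = 379
  01001111100 = 512 + 64 + 32 + 16 + 8 + 4 = 636
  379 + 636 = 1015, and 001111110111 = 512 + 256 + 128 + 64 + 32 + 16 + 4 + 2 + 1 = 1015 ✓



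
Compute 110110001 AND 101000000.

AND: 1 only when both bits are 1
  110110001
& 101000000
-----------
  100000000
Decimal: 433 & 320 = 256



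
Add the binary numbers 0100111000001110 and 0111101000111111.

Add column by column from the right: bit + bit + carry-in; write the sum mod 2, carry 1 when the sum is 2 or 3.
carry:  1111110001111100
        0100111000001110
+       0111101000111111
------------------------
       01100100001001101
(the carry out of the leftmost column, 0, becomes the leading bit)
Decimal check:
  0100111000001110 = 16384 + 2048 + 1024 + 512 + 8 + 4 + 2 = 19982
  0111101000111111 = 16384 + 8192 + 4096 + 2048 + 512 + 32 + 16 + 8 + 4 + 2 + 1 = 31295
  19982 + 31295 = 51277, and 01100100001001101 = 32768 + 16384 + 2048 + 64 + 8 + 4 + 1 = 51277 ✓



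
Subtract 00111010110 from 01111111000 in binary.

Method 1 - Direct subtraction (column by column from the right: bit − bit − borrow-in; if negative, add 2 and borrow 1 from the next column):
borrow: 00000001100
        01111111000
-       00111010110
-------------------
        01000100010

Method 2 - Add two's complement:
Two's complement of 00111010110: invert → 11000101001, add 1 → 11000101010
  01111111000
+ 11000101010
-------------
 101000100010  (end carry out of the top bit = 1)
Discarding the end carry: 01000100010
Decimal check:
  01111111000 = 512 + 256 + 128 + 64 + 32 + 16 + 8 = 1016
  00111010110 = 256 + 128 + 64 + 16 + 4 + 2 = 470
  1016 - 470 = 546, and 01000100010 = 512 + 32 + 2 = 546 ✓



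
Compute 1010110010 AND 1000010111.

AND: 1 only when both bits are 1
  1010110010
& 1000010111
------------
  1000010010
Decimal: 690 & 535 = 530



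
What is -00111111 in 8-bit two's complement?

Original: 00111111
Step 1 - Invert all bits: 11000000
Step 2 - Add 1: 11000001
Verification: 00111111 + 11000001 = 100000000; discarding the end carry (carry out of the top bit) leaves the 8-bit value 00000000, as required for x + (-x)



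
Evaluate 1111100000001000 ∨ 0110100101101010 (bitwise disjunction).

OR: 1 when either bit is 1
  1111100000001000
| 0110100101101010
------------------
  1111100101101010
Decimal: 63496 | 26986 = 63850



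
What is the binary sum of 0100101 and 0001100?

Add column by column from the right: bit + bit + carry-in; write the sum mod 2, carry 1 when the sum is 2 or 3.
carry:  0011000
        0100101
+       0001100
---------------
       00110001
(the carry out of the leftmost column, 0, becomes the leading bit)
Decimal check:
  0100101 = 32 + 4 + 1 = 37
  0001100 = 8 + 4 = 12
  37 + 12 = 49, and 00110001 = 32 + 16 + 1 = 49 ✓



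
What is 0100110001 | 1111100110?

OR: 1 when either bit is 1
  0100110001
| 1111100110
------------
  1111110111
Decimal: 305 | 998 = 1015



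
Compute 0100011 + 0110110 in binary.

Add column by column from the right: bit + bit + carry-in; write the sum mod 2, carry 1 when the sum is 2 or 3.
carry:  1001100
        0100011
+       0110110
---------------
       01011001
(the carry out of the leftmost column, 0, becomes the leading bit)
Decimal check:
  0100011 = 32 + 2 + 1 = 35
  0110110 = 32 + 16 + 4 + 2 = 54
  35 + 54 = 89, and 01011001 = 64 + 16 + 8 + 1 = 89 ✓



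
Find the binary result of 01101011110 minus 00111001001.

Method 1 - Direct subtraction (column by column from the right: bit − bit − borrow-in; if negative, add 2 and borrow 1 from the next column):
borrow: 01100000010
        01101011110
-       00111001001
-------------------
        00110010101

Method 2 - Add two's complement:
Two's complement of 00111001001: invert → 11000110110, add 1 → 11000110111
  01101011110
+ 11000110111
-------------
 100110010101  (end carry out of the top bit = 1)
Discarding the end carry: 00110010101
Decimal check:
  01101011110 = 512 + 256 + 64 + 16 + 8 + 4 + 2 = 862
  00111001001 = 256 + 128 + 64 + 8 + 1 = 457
  862 - 457 = 405, and 00110010101 = 256 + 128 + 16 + 4 + 1 = 405 ✓



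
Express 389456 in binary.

Using repeated division by 2:
389456 ÷ 2 = 194728 remainder 0
194728 ÷ 2 = 97364 remainder 0
97364 ÷ 2 = 48682 remainder 0
48682 ÷ 2 = 24341 remainder 0
24341 ÷ 2 = 12170 remainder 1
12170 ÷ 2 = 6085 remainder 0
6085 ÷ 2 = 3042 remainder 1
3042 ÷ 2 = 1521 remainder 0
1521 ÷ 2 = 760 remainder 1
760 ÷ 2 = 380 remainder 0
380 ÷ 2 = 190 remainder 0
190 ÷ 2 = 95 remainder 0
95 ÷ 2 = 47 remainder 1
47 ÷ 2 = 23 remainder 1
23 ÷ 2 = 11 remainder 1
11 ÷ 2 = 5 remainder 1
5 ÷ 2 = 2 remainder 1
2 ÷ 2 = 1 remainder 0
1 ÷ 2 = 0 remainder 1
Reading remainders bottom to top: 1011111000101010000



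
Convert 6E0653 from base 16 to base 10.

Expand by place value (powers of 16):
Digit values: E = 14
6E0653 = 6 × 16^5 + 14 × 16^4 + 0 × 16^3 + 6 × 16^2 + 5 × 16^1 + 3 × 16^0
= 6 × 1048576 + 14 × 65536 + 0 × 4096 + 6 × 256 + 5 × 16 + 3 × 1
= 6291456 + 917504 + 0 + 1536 + 80 + 3
= 7210579



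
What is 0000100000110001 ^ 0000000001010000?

XOR: 1 when bits differ
  0000100000110001
^ 0000000001010000
------------------
  0000100001100001
Decimal: 2097 ^ 80 = 2145



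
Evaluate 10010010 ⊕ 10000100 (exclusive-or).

XOR: 1 when bits differ
  10010010
^ 10000100
----------
  00010110
Decimal: 146 ^ 132 = 22



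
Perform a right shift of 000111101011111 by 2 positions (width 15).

Original: 000111101011111 (decimal 3935)
Shift right by 2 positions
Drop the 2 low bits; fill with zeros on the left
Result: 000001111010111 (decimal 983)
Equivalent: 3935 >> 2 = 3935 ÷ 2^2 = 983



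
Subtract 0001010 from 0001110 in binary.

Method 1 - Direct subtraction (column by column from the right: bit − bit − borrow-in; if negative, add 2 and borrow 1 from the next column):
borrow: 0000000
        0001110
-       0001010
---------------
        0000100

Method 2 - Add two's complement:
Two's complement of 0001010: invert → 1110101, add 1 → 1110110
  0001110
+ 1110110
---------
 10000100  (end carry out of the top bit = 1)
Discarding the end carry: 0000100
Decimal check:
  0001110 = 8 + 4 + 2 = 14
  0001010 = 8 + 2 = 10
  14 - 10 = 4, and 0000100 = 4 ✓



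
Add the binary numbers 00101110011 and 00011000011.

Add column by column from the right: bit + bit + carry-in; write the sum mod 2, carry 1 when the sum is 2 or 3.
carry:  01110000110
        00101110011
+       00011000011
-------------------
       001000110110
(the carry out of the leftmost column, 0, becomes the leading bit)
Decimal check:
  00101110011 = 256 + 64 + 32 + 16 + 2 + 1 = 371
  00011000011 = 128 + 64 + 2 + 1 = 195
  371 + 195 = 566, and 001000110110 = 512 + 32 + 16 + 4 + 2 = 566 ✓



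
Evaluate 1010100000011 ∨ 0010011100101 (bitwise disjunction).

OR: 1 when either bit is 1
  1010100000011
| 0010011100101
---------------
  1010111100111
Decimal: 5379 | 1253 = 5607



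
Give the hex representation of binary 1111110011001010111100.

Group into 4-bit nibbles from right:
  0011 = 3
  1111 = F
  0011 = 3
  0010 = 2
  1011 = B
  1100 = C
Result: 3F32BC



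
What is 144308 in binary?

Using repeated division by 2:
144308 ÷ 2 = 72154 remainder 0
72154 ÷ 2 = 36077 remainder 0
36077 ÷ 2 = 18038 remainder 1
18038 ÷ 2 = 9019 remainder 0
9019 ÷ 2 = 4509 remainder 1
4509 ÷ 2 = 2254 remainder 1
2254 ÷ 2 = 1127 remainder 0
1127 ÷ 2 = 563 remainder 1
563 ÷ 2 = 281 remainder 1
281 ÷ 2 = 140 remainder 1
140 ÷ 2 = 70 remainder 0
70 ÷ 2 = 35 remainder 0
35 ÷ 2 = 17 remainder 1
17 ÷ 2 = 8 remainder 1
8 ÷ 2 = 4 remainder 0
4 ÷ 2 = 2 remainder 0
2 ÷ 2 = 1 remainder 0
1 ÷ 2 = 0 remainder 1
Reading remainders bottom to top: 100011001110110100



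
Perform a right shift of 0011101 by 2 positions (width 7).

Original: 0011101 (decimal 29)
Shift right by 2 positions
Drop the 2 low bits; fill with zeros on the left
Result: 0000111 (decimal 7)
Equivalent: 29 >> 2 = 29 ÷ 2^2 = 7



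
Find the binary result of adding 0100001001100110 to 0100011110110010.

Add column by column from the right: bit + bit + carry-in; write the sum mod 2, carry 1 when the sum is 2 or 3.
carry:  1000111111001100
        0100001001100110
+       0100011110110010
------------------------
       01000101000011000
(the carry out of the leftmost column, 0, becomes the leading bit)
Decimal check:
  0100001001100110 = 16384 + 512 + 64 + 32 + 4 + 2 = 16998
  0100011110110010 = 16384 + 1024 + 512 + 256 + 128 + 32 + 16 + 2 = 18354
  16998 + 18354 = 35352, and 01000101000011000 = 32768 + 2048 + 512 + 16 + 8 = 35352 ✓



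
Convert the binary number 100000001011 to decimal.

Sum of powers of 2 for each 1-bit:
2^0 + 2^1 + 2^3 + 2^11
= 1 + 2 + 8 + 2048
= 2059



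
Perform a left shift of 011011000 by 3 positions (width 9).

Original: 011011000 (decimal 216)
Shift left by 3 positions
Append 3 zeros on the right and drop the 3 high bits that overflow the 9-bit width
Result: 011000000 (decimal 192)
Equivalent: 216 << 3 = 216 × 2^3 = 1728, truncated to 9 bits = 192



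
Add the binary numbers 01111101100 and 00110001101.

Add column by column from the right: bit + bit + carry-in; write the sum mod 2, carry 1 when the sum is 2 or 3.
carry:  11100011000
        01111101100
+       00110001101
-------------------
       010101111001
(the carry out of the leftmost column, 0, becomes the leading bit)
Decimal check:
  01111101100 = 512 + 256 + 128 + 64 + 32 + 8 + 4 = 1004
  00110001101 = 256 + 128 + 8 + 4 + 1 = 397
  1004 + 397 = 1401, and 010101111001 = 1024 + 256 + 64 + 32 + 16 + 8 + 1 = 1401 ✓



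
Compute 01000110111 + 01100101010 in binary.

Add column by column from the right: bit + bit + carry-in; write the sum mod 2, carry 1 when the sum is 2 or 3.
carry:  10001111100
        01000110111
+       01100101010
-------------------
       010101100001
(the carry out of the leftmost column, 0, becomes the leading bit)
Decimal check:
  01000110111 = 512 + 32 + 16 + 4 + 2 + 1 = 567
  01100101010 = 512 + 256 + 32 + 8 + 2 = 810
  567 + 810 = 1377, and 010101100001 = 1024 + 256 + 64 + 32 + 1 = 1377 ✓



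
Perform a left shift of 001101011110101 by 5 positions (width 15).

Original: 001101011110101 (decimal 6901)
Shift left by 5 positions
Append 5 zeros on the right and drop the 5 high bits that overflow the 15-bit width
Result: 101111010100000 (decimal 24224)
Equivalent: 6901 << 5 = 6901 × 2^5 = 220832, truncated to 15 bits = 24224



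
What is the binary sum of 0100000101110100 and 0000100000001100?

Add column by column from the right: bit + bit + carry-in; write the sum mod 2, carry 1 when the sum is 2 or 3.
carry:  0000000011111000
        0100000101110100
+       0000100000001100
------------------------
       00100100110000000
(the carry out of the leftmost column, 0, becomes the leading bit)
Decimal check:
  0100000101110100 = 16384 + 256 + 64 + 32 + 16 + 4 = 16756
  0000100000001100 = 2048 + 8 + 4 = 2060
  16756 + 2060 = 18816, and 00100100110000000 = 16384 + 2048 + 256 + 128 = 18816 ✓



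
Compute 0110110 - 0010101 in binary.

Method 1 - Direct subtraction (column by column from the right: bit − bit − borrow-in; if negative, add 2 and borrow 1 from the next column):
borrow: 0000010
        0110110
-       0010101
---------------
        0100001

Method 2 - Add two's complement:
Two's complement of 0010101: invert → 1101010, add 1 → 1101011
  0110110
+ 1101011
---------
 10100001  (end carry out of the top bit = 1)
Discarding the end carry: 0100001
Decimal check:
  0110110 = 32 + 16 + 4 + 2 = 54
  0010101 = 16 + 4 + 1 = 21
  54 - 21 = 33, and 0100001 = 32 + 1 = 33 ✓



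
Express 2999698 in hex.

Using repeated division by 16 (digits 10–15 are A–F):
2999698 ÷ 16 = 187481 remainder 2
187481 ÷ 16 = 11717 remainder 9
11717 ÷ 16 = 732 remainder 5
732 ÷ 16 = 45 remainder 12 (C)
45 ÷ 16 = 2 remainder 13 (D)
2 ÷ 16 = 0 remainder 2
Reading remainders bottom to top: 2DC592



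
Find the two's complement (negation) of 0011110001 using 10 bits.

Original: 0011110001
Step 1 - Invert all bits: 1100001110
Step 2 - Add 1: 1100001111
Verification: 0011110001 + 1100001111 = 10000000000; discarding the end carry (carry out of the top bit) leaves the 10-bit value 0000000000, as required for x + (-x)



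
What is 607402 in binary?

Using repeated division by 2:
607402 ÷ 2 = 303701 remainder 0
303701 ÷ 2 = 151850 remainder 1
151850 ÷ 2 = 75925 remainder 0
75925 ÷ 2 = 37962 remainder 1
37962 ÷ 2 = 18981 remainder 0
18981 ÷ 2 = 9490 remainder 1
9490 ÷ 2 = 4745 remainder 0
4745 ÷ 2 = 2372 remainder 1
2372 ÷ 2 = 1186 remainder 0
1186 ÷ 2 = 593 remainder 0
593 ÷ 2 = 296 remainder 1
296 ÷ 2 = 148 remainder 0
148 ÷ 2 = 74 remainder 0
74 ÷ 2 = 37 remainder 0
37 ÷ 2 = 18 remainder 1
18 ÷ 2 = 9 remainder 0
9 ÷ 2 = 4 remainder 1
4 ÷ 2 = 2 remainder 0
2 ÷ 2 = 1 remainder 0
1 ÷ 2 = 0 remainder 1
Reading remainders bottom to top: 10010100010010101010



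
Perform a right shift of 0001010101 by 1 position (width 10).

Original: 0001010101 (decimal 85)
Shift right by 1 position
Drop the 1 low bit; fill with zero on the left
Result: 0000101010 (decimal 42)
Equivalent: 85 >> 1 = 85 ÷ 2^1 = 42



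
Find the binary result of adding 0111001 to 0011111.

Add column by column from the right: bit + bit + carry-in; write the sum mod 2, carry 1 when the sum is 2 or 3.
carry:  1111110
        0111001
+       0011111
---------------
       01011000
(the carry out of the leftmost column, 0, becomes the leading bit)
Decimal check:
  0111001 = 32 + 16 + 8 + 1 = 57
  0011111 = 16 + 8 + 4 + 2 + 1 = 31
  57 + 31 = 88, and 01011000 = 64 + 16 + 8 = 88 ✓



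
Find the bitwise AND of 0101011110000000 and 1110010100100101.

AND: 1 only when both bits are 1
  0101011110000000
& 1110010100100101
------------------
  0100010100000000
Decimal: 22400 & 58661 = 17664



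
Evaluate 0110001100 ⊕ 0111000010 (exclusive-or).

XOR: 1 when bits differ
  0110001100
^ 0111000010
------------
  0001001110
Decimal: 396 ^ 450 = 78



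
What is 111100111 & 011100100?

AND: 1 only when both bits are 1
  111100111
& 011100100
-----------
  011100100
Decimal: 487 & 228 = 228



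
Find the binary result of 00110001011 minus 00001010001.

Method 1 - Direct subtraction (column by column from the right: bit − bit − borrow-in; if negative, add 2 and borrow 1 from the next column):
borrow: 00011100000
        00110001011
-       00001010001
-------------------
        00100111010

Method 2 - Add two's complement:
Two's complement of 00001010001: invert → 11110101110, add 1 → 11110101111
  00110001011
+ 11110101111
-------------
 100100111010  (end carry out of the top bit = 1)
Discarding the end carry: 00100111010
Decimal check:
  00110001011 = 256 + 128 + 8 + 2 + 1 = 395
  00001010001 = 64 + 16 + 1 = 81
  395 - 81 = 314, and 00100111010 = 256 + 32 + 16 + 8 + 2 = 314 ✓



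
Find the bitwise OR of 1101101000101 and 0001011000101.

OR: 1 when either bit is 1
  1101101000101
| 0001011000101
---------------
  1101111000101
Decimal: 6981 | 709 = 7109



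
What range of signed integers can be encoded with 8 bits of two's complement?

For 8-bit two's complement:
Minimum: -2^7 = -128
Maximum: 2^7 - 1 = 127



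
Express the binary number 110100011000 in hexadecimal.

Group into 4-bit nibbles from right:
  1101 = D
  0001 = 1
  1000 = 8
Result: D18



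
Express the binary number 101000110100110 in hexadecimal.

Group into 4-bit nibbles from right:
  0101 = 5
  0001 = 1
  1010 = A
  0110 = 6
Result: 51A6



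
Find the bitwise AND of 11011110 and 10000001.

AND: 1 only when both bits are 1
  11011110
& 10000001
----------
  10000000
Decimal: 222 & 129 = 128



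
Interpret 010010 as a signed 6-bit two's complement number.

Binary: 010010
Sign bit: 0 (non-negative)
Read directly as an unsigned value:
010010 = 16 + 2 = 18
Value: 18



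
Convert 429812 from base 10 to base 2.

Using repeated division by 2:
429812 ÷ 2 = 214906 remainder 0
214906 ÷ 2 = 107453 remainder 0
107453 ÷ 2 = 53726 remainder 1
53726 ÷ 2 = 26863 remainder 0
26863 ÷ 2 = 13431 remainder 1
13431 ÷ 2 = 6715 remainder 1
6715 ÷ 2 = 3357 remainder 1
3357 ÷ 2 = 1678 remainder 1
1678 ÷ 2 = 839 remainder 0
839 ÷ 2 = 419 remainder 1
419 ÷ 2 = 209 remainder 1
209 ÷ 2 = 104 remainder 1
104 ÷ 2 = 52 remainder 0
52 ÷ 2 = 26 remainder 0
26 ÷ 2 = 13 remainder 0
13 ÷ 2 = 6 remainder 1
6 ÷ 2 = 3 remainder 0
3 ÷ 2 = 1 remainder 1
1 ÷ 2 = 0 remainder 1
Reading remainders bottom to top: 1101000111011110100



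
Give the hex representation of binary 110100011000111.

Group into 4-bit nibbles from right:
  0110 = 6
  1000 = 8
  1100 = C
  0111 = 7
Result: 68C7



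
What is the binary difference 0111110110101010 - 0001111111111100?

Method 1 - Direct subtraction (column by column from the right: bit − bit − borrow-in; if negative, add 2 and borrow 1 from the next column):
borrow: 0011111111111000
        0111110110101010
-       0001111111111100
------------------------
        0101110110101110

Method 2 - Add two's complement:
Two's complement of 0001111111111100: invert → 1110000000000011, add 1 → 1110000000000100
  0111110110101010
+ 1110000000000100
------------------
 10101110110101110  (end carry out of the top bit = 1)
Discarding the end carry: 0101110110101110
Decimal check:
  0111110110101010 = 16384 + 8192 + 4096 + 2048 + 1024 + 256 + 128 + 32 + 8 + 2 = 32170
  0001111111111100 = 4096 + 2048 + 1024 + 512 + 256 + 128 + 64 + 32 + 16 + 8 + 4 = 8188
  32170 - 8188 = 23982, and 0101110110101110 = 16384 + 4096 + 2048 + 1024 + 256 + 128 + 32 + 8 + 4 + 2 = 23982 ✓



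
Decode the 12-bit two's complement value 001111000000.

Binary: 001111000000
Sign bit: 0 (non-negative)
Read directly as an unsigned value:
001111000000 = 512 + 256 + 128 + 64 = 960
Value: 960



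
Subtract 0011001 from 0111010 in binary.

Method 1 - Direct subtraction (column by column from the right: bit − bit − borrow-in; if negative, add 2 and borrow 1 from the next column):
borrow: 0000010
        0111010
-       0011001
---------------
        0100001

Method 2 - Add two's complement:
Two's complement of 0011001: invert → 1100110, add 1 → 1100111
  0111010
+ 1100111
---------
 10100001  (end carry out of the top bit = 1)
Discarding the end carry: 0100001
Decimal check:
  0111010 = 32 + 16 + 8 + 2 = 58
  0011001 = 16 + 8 + 1 = 25
  58 - 25 = 33, and 0100001 = 32 + 1 = 33 ✓



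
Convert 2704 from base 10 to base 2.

Using repeated division by 2:
2704 ÷ 2 = 1352 remainder 0
1352 ÷ 2 = 676 remainder 0
676 ÷ 2 = 338 remainder 0
338 ÷ 2 = 169 remainder 0
169 ÷ 2 = 84 remainder 1
84 ÷ 2 = 42 remainder 0
42 ÷ 2 = 21 remainder 0
21 ÷ 2 = 10 remainder 1
10 ÷ 2 = 5 remainder 0
5 ÷ 2 = 2 remainder 1
2 ÷ 2 = 1 remainder 0
1 ÷ 2 = 0 remainder 1
Reading remainders bottom to top: 101010010000



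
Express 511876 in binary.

Using repeated division by 2:
511876 ÷ 2 = 255938 remainder 0
255938 ÷ 2 = 127969 remainder 0
127969 ÷ 2 = 63984 remainder 1
63984 ÷ 2 = 31992 remainder 0
31992 ÷ 2 = 15996 remainder 0
15996 ÷ 2 = 7998 remainder 0
7998 ÷ 2 = 3999 remainder 0
3999 ÷ 2 = 1999 remainder 1
1999 ÷ 2 = 999 remainder 1
999 ÷ 2 = 499 remainder 1
499 ÷ 2 = 249 remainder 1
249 ÷ 2 = 124 remainder 1
124 ÷ 2 = 62 remainder 0
62 ÷ 2 = 31 remainder 0
31 ÷ 2 = 15 remainder 1
15 ÷ 2 = 7 remainder 1
7 ÷ 2 = 3 remainder 1
3 ÷ 2 = 1 remainder 1
1 ÷ 2 = 0 remainder 1
Reading remainders bottom to top: 1111100111110000100



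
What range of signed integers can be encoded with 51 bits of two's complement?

For 51-bit two's complement:
Minimum: -2^50 = -1125899906842624
Maximum: 2^50 - 1 = 1125899906842623



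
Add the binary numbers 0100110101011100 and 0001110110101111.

Add column by column from the right: bit + bit + carry-in; write the sum mod 2, carry 1 when the sum is 2 or 3.
carry:  0011101111111000
        0100110101011100
+       0001110110101111
------------------------
       00110101100001011
(the carry out of the leftmost column, 0, becomes the leading bit)
Decimal check:
  0100110101011100 = 16384 + 2048 + 1024 + 256 + 64 + 16 + 8 + 4 = 19804
  0001110110101111 = 4096 + 2048 + 1024 + 256 + 128 + 32 + 8 + 4 + 2 + 1 = 7599
  19804 + 7599 = 27403, and 00110101100001011 = 16384 + 8192 + 2048 + 512 + 256 + 8 + 2 + 1 = 27403 ✓



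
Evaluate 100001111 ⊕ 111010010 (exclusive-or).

XOR: 1 when bits differ
  100001111
^ 111010010
-----------
  011011101
Decimal: 271 ^ 466 = 221



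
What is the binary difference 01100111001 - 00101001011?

Method 1 - Direct subtraction (column by column from the right: bit − bit − borrow-in; if negative, add 2 and borrow 1 from the next column):
borrow: 01110011100
        01100111001
-       00101001011
-------------------
        00111101110

Method 2 - Add two's complement:
Two's complement of 00101001011: invert → 11010110100, add 1 → 11010110101
  01100111001
+ 11010110101
-------------
 100111101110  (end carry out of the top bit = 1)
Discarding the end carry: 00111101110
Decimal check:
  01100111001 = 512 + 256 + 32 + 16 + 8 + 1 = 825
  00101001011 = 256 + 64 + 8 + 2 + 1 = 331
  825 - 331 = 494, and 00111101110 = 256 + 128 + 64 + 32 + 8 + 4 + 2 = 494 ✓



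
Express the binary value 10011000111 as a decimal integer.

Sum of powers of 2 for each 1-bit:
2^0 + 2^1 + 2^2 + 2^6 + 2^7 + 2^10
= 1 + 2 + 4 + 64 + 128 + 1024
= 1223



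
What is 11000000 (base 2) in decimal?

Sum of powers of 2 for each 1-bit:
2^6 + 2^7
= 64 + 128
= 192



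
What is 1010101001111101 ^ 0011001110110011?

XOR: 1 when bits differ
  1010101001111101
^ 0011001110110011
------------------
  1001100111001110
Decimal: 43645 ^ 13235 = 39374



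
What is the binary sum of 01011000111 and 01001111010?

Add column by column from the right: bit + bit + carry-in; write the sum mod 2, carry 1 when the sum is 2 or 3.
carry:  10111111100
        01011000111
+       01001111010
-------------------
       010101000001
(the carry out of the leftmost column, 0, becomes the leading bit)
Decimal check:
  01011000111 = 512 + 128 + 64 + 4 + 2 + 1 = 711
  01001111010 = 512 + 64 + 32 + 16 + 8 + 2 = 634
  711 + 634 = 1345, and 010101000001 = 1024 + 256 + 64 + 1 = 1345 ✓



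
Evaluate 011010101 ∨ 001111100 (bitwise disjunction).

OR: 1 when either bit is 1
  011010101
| 001111100
-----------
  011111101
Decimal: 213 | 124 = 253



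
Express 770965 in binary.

Using repeated division by 2:
770965 ÷ 2 = 385482 remainder 1
385482 ÷ 2 = 192741 remainder 0
192741 ÷ 2 = 96370 remainder 1
96370 ÷ 2 = 48185 remainder 0
48185 ÷ 2 = 24092 remainder 1
24092 ÷ 2 = 12046 remainder 0
12046 ÷ 2 = 6023 remainder 0
6023 ÷ 2 = 3011 remainder 1
3011 ÷ 2 = 1505 remainder 1
1505 ÷ 2 = 752 remainder 1
752 ÷ 2 = 376 remainder 0
376 ÷ 2 = 188 remainder 0
188 ÷ 2 = 94 remainder 0
94 ÷ 2 = 47 remainder 0
47 ÷ 2 = 23 remainder 1
23 ÷ 2 = 11 remainder 1
11 ÷ 2 = 5 remainder 1
5 ÷ 2 = 2 remainder 1
2 ÷ 2 = 1 remainder 0
1 ÷ 2 = 0 remainder 1
Reading remainders bottom to top: 10111100001110010101



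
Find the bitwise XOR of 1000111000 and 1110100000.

XOR: 1 when bits differ
  1000111000
^ 1110100000
------------
  0110011000
Decimal: 568 ^ 928 = 408



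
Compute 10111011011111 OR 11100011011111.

OR: 1 when either bit is 1
  10111011011111
| 11100011011111
----------------
  11111011011111
Decimal: 11999 | 14559 = 16095



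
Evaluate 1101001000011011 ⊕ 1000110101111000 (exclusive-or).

XOR: 1 when bits differ
  1101001000011011
^ 1000110101111000
------------------
  0101111101100011
Decimal: 53787 ^ 36216 = 24419



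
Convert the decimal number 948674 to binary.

Using repeated division by 2:
948674 ÷ 2 = 474337 remainder 0
474337 ÷ 2 = 237168 remainder 1
237168 ÷ 2 = 118584 remainder 0
118584 ÷ 2 = 59292 remainder 0
59292 ÷ 2 = 29646 remainder 0
29646 ÷ 2 = 14823 remainder 0
14823 ÷ 2 = 7411 remainder 1
7411 ÷ 2 = 3705 remainder 1
3705 ÷ 2 = 1852 remainder 1
1852 ÷ 2 = 926 remainder 0
926 ÷ 2 = 463 remainder 0
463 ÷ 2 = 231 remainder 1
231 ÷ 2 = 115 remainder 1
115 ÷ 2 = 57 remainder 1
57 ÷ 2 = 28 remainder 1
28 ÷ 2 = 14 remainder 0
14 ÷ 2 = 7 remainder 0
7 ÷ 2 = 3 remainder 1
3 ÷ 2 = 1 remainder 1
1 ÷ 2 = 0 remainder 1
Reading remainders bottom to top: 11100111100111000010



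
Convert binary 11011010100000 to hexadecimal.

Group into 4-bit nibbles from right:
  0011 = 3
  0110 = 6
  1010 = A
  0000 = 0
Result: 36A0



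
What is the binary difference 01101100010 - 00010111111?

Method 1 - Direct subtraction (column by column from the right: bit − bit − borrow-in; if negative, add 2 and borrow 1 from the next column):
borrow: 00101111110
        01101100010
-       00010111111
-------------------
        01010100011

Method 2 - Add two's complement:
Two's complement of 00010111111: invert → 11101000000, add 1 → 11101000001
  01101100010
+ 11101000001
-------------
 101010100011  (end carry out of the top bit = 1)
Discarding the end carry: 01010100011
Decimal check:
  01101100010 = 512 + 256 + 64 + 32 + 2 = 866
  00010111111 = 128 + 32 + 16 + 8 + 4 + 2 + 1 = 191
  866 - 191 = 675, and 01010100011 = 512 + 128 + 32 + 2 + 1 = 675 ✓



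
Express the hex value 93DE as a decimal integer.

Expand by place value (powers of 16):
Digit values: D = 13, E = 14
93DE = 9 × 16^3 + 3 × 16^2 + 13 × 16^1 + 14 × 16^0
= 9 × 4096 + 3 × 256 + 13 × 16 + 14 × 1
= 36864 + 768 + 208 + 14
= 37854



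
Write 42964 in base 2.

Using repeated division by 2:
42964 ÷ 2 = 21482 remainder 0
21482 ÷ 2 = 10741 remainder 0
10741 ÷ 2 = 5370 remainder 1
5370 ÷ 2 = 2685 remainder 0
2685 ÷ 2 = 1342 remainder 1
1342 ÷ 2 = 671 remainder 0
671 ÷ 2 = 335 remainder 1
335 ÷ 2 = 167 remainder 1
167 ÷ 2 = 83 remainder 1
83 ÷ 2 = 41 remainder 1
41 ÷ 2 = 20 remainder 1
20 ÷ 2 = 10 remainder 0
10 ÷ 2 = 5 remainder 0
5 ÷ 2 = 2 remainder 1
2 ÷ 2 = 1 remainder 0
1 ÷ 2 = 0 remainder 1
Reading remainders bottom to top: 1010011111010100



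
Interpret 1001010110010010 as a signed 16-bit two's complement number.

Binary: 1001010110010010
Sign bit: 1 (negative)
Invert: 0110101001101101
Add 1:  0110101001101110
Magnitude: 0110101001101110 = 16384 + 8192 + 2048 + 512 + 64 + 32 + 8 + 4 + 2 = 27246
Value: -27246

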